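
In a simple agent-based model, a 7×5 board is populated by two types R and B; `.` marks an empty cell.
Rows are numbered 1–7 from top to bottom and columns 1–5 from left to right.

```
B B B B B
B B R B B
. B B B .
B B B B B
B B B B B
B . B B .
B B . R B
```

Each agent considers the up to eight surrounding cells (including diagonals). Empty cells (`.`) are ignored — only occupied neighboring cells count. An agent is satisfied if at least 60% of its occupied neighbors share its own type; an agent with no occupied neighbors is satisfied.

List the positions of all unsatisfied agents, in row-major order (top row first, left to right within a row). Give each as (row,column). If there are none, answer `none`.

Row 1: (1,1)B 3/3 ✓ · (1,2)B 4/5 ✓ · (1,3)B 4/5 ✓ · (1,4)B 4/5 ✓ · (1,5)B 3/3 ✓
Row 2: (2,1)B 4/4 ✓ · (2,2)B 6/7 ✓ · (2,3)R 0/8 ✗ · (2,4)B 6/7 ✓ · (2,5)B 4/4 ✓
Row 3: (3,2)B 6/7 ✓ · (3,3)B 7/8 ✓ · (3,4)B 6/7 ✓
Row 4: (4,1)B 4/4 ✓ · (4,2)B 7/7 ✓ · (4,3)B 8/8 ✓ · (4,4)B 7/7 ✓ · (4,5)B 4/4 ✓
Row 5: (5,1)B 4/4 ✓ · (5,2)B 7/7 ✓ · (5,3)B 7/7 ✓ · (5,4)B 7/7 ✓ · (5,5)B 4/4 ✓
Row 6: (6,1)B 4/4 ✓ · (6,3)B 5/6 ✓ · (6,4)B 5/6 ✓
Row 7: (7,1)B 2/2 ✓ · (7,2)B 3/3 ✓ · (7,4)R 0/3 ✗ · (7,5)B 1/2 ✗

(2,3), (7,4), (7,5)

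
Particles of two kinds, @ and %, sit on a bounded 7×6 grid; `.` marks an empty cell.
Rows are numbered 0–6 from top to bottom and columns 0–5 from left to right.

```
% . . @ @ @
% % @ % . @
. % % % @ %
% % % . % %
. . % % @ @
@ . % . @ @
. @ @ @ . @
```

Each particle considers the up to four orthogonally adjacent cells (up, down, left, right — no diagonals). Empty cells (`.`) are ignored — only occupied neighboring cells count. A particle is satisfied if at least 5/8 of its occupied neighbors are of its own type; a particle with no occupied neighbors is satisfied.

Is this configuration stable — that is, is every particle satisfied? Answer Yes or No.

No

Row 0: (0,0)% 1/1 ✓ · (0,3)@ 1/2 ✗ · (0,4)@ 2/2 ✓ · (0,5)@ 2/2 ✓
Row 1: (1,0)% 2/2 ✓ · (1,1)% 2/3 ✓ · (1,2)@ 0/3 ✗ · (1,3)% 1/3 ✗ · (1,5)@ 1/2 ✗
Row 2: (2,1)% 3/3 ✓ · (2,2)% 3/4 ✓ · (2,3)% 2/3 ✓ · (2,4)@ 0/3 ✗ · (2,5)% 1/3 ✗
Row 3: (3,0)% 1/1 ✓ · (3,1)% 3/3 ✓ · (3,2)% 3/3 ✓ · (3,4)% 1/3 ✗ · (3,5)% 2/3 ✓
Row 4: (4,2)% 3/3 ✓ · (4,3)% 1/2 ✗ · (4,4)@ 2/4 ✗ · (4,5)@ 2/3 ✓
Row 5: (5,0)@ 0/0 ✓ · (5,2)% 1/2 ✗ · (5,4)@ 2/2 ✓ · (5,5)@ 3/3 ✓
Row 6: (6,1)@ 1/1 ✓ · (6,2)@ 2/3 ✓ · (6,3)@ 1/1 ✓ · (6,5)@ 1/1 ✓
For instance (0,3) has only 1/2 same-type neighbors, below 5/8.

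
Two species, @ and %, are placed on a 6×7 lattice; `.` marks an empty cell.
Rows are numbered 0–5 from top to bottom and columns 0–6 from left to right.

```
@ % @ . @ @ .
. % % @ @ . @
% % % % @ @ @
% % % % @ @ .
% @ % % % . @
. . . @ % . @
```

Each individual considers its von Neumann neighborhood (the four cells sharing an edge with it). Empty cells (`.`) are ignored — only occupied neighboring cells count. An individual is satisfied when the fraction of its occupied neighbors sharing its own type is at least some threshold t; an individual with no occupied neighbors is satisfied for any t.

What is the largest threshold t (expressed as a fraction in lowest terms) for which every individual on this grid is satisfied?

0/1

Row 0: (0,0)@ 0/1 · (0,1)% 1/3 · (0,2)@ 0/2 · (0,4)@ 2/2 · (0,5)@ 1/1
Row 1: (1,1)% 3/3 · (1,2)% 2/4 · (1,3)@ 1/3 · (1,4)@ 3/3 · (1,6)@ 1/1
Row 2: (2,0)% 2/2 · (2,1)% 4/4 · (2,2)% 4/4 · (2,3)% 2/4 · (2,4)@ 3/4 · (2,5)@ 3/3 · (2,6)@ 2/2
Row 3: (3,0)% 3/3 · (3,1)% 3/4 · (3,2)% 4/4 · (3,3)% 3/4 · (3,4)@ 2/4 · (3,5)@ 2/2
Row 4: (4,0)% 1/2 · (4,1)@ 0/3 · (4,2)% 2/3 · (4,3)% 3/4 · (4,4)% 2/3 · (4,6)@ 1/1
Row 5: (5,3)@ 0/2 · (5,4)% 1/2 · (5,6)@ 1/1
The smallest same-type fraction is 0/1 at (0,0), which reduces to 0/1. Any threshold above that leaves this individual unsatisfied.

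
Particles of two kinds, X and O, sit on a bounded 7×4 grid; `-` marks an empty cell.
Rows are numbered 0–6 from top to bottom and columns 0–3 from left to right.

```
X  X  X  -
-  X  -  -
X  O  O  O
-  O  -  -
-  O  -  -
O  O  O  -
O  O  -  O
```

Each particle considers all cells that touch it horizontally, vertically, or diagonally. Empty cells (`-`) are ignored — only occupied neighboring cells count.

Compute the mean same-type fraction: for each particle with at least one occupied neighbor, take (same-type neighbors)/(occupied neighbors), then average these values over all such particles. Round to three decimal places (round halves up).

(0,0)X 2/2
(0,1)X 3/3
(0,2)X 2/2
(1,1)X 4/6
(2,0)X 1/3
(2,1)O 2/4
(2,2)O 3/4
(2,3)O 1/1
(3,1)O 3/4
(4,1)O 4/4
(5,0)O 4/4
(5,1)O 5/5
(5,2)O 4/4
(6,0)O 3/3
(6,1)O 4/4
(6,3)O 1/1
Sum over 16 particles: 2/2 + 3/3 + 2/2 + 4/6 + 1/3 + 2/4 + 3/4 + 1/1 + 3/4 + 4/4 + 4/4 + 5/5 + 4/4 + 3/3 + 4/4 + 1/1 = 14; mean = 14 ÷ 16 = 7/8 = 0.875 → 0.875.

0.875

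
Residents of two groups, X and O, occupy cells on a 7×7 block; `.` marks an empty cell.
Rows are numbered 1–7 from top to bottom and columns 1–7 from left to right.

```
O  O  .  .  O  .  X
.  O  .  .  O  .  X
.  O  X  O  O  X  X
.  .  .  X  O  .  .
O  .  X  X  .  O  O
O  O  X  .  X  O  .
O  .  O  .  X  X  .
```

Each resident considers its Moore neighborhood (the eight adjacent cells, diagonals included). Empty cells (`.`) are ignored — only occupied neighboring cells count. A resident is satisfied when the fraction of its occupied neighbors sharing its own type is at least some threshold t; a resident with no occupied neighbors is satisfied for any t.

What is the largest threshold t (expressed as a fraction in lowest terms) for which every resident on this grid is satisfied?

(1,1)O 2/2
(1,2)O 2/2
(1,5)O 1/1
(1,7)X 1/1
(2,2)O 3/4
(2,5)O 3/4
(2,7)X 3/3
(3,2)O 1/2
(3,3)X 1/4
(3,4)O 3/5
(3,5)O 3/5
(3,6)X 2/5
(3,7)X 2/2
(4,4)X 3/6
(4,5)O 3/6
(5,1)O 2/2
(5,3)X 3/4
(5,4)X 4/5
(5,6)O 3/4
(5,7)O 2/2
(6,1)O 3/3
(6,2)O 4/6
(6,3)X 2/4
(6,5)X 3/5
(6,6)O 2/5
(7,1)O 2/2
(7,3)O 1/2
(7,5)X 2/3
(7,6)X 2/3
The smallest same-type fraction is 1/4 at (3,3), which reduces to 1/4. Any threshold above that leaves this resident unsatisfied.

1/4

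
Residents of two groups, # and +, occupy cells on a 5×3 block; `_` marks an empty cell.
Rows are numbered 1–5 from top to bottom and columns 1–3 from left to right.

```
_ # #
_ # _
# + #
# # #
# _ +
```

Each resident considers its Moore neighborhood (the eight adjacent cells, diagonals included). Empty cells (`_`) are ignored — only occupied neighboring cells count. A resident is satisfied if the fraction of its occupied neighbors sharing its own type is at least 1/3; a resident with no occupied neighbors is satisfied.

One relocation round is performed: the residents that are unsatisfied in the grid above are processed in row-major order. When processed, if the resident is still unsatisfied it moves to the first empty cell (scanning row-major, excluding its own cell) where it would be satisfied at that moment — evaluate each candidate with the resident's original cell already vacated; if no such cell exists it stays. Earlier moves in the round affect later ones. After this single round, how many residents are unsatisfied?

2

Initially unsatisfied (in order): (3,2), (5,3).
  (3,2): no empty cell satisfies it; stays.
  (5,3): no empty cell satisfies it; stays.
Resulting grid:
_ # #
_ # _
# + #
# # #
# _ +
Unsatisfied now: (3,2), (5,3).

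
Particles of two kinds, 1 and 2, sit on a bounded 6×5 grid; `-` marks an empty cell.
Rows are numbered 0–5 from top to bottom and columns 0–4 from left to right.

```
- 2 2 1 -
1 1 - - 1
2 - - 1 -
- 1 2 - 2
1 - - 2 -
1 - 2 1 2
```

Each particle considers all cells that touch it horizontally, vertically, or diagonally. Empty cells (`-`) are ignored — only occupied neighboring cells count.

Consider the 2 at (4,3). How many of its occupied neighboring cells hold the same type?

Occupied neighbors of (4,3): (3,2)=2, (3,4)=2, (5,2)=2, (5,3)=1, (5,4)=2.
Same type (2): 4 of 5.

4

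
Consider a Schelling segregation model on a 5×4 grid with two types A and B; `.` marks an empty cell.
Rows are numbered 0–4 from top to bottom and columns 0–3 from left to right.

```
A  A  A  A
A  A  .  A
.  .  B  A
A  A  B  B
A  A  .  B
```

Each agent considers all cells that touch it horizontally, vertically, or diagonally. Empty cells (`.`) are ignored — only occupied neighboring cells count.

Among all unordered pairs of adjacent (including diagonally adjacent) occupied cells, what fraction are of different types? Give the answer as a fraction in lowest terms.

Scan each occupied cell's neighbors to the right and below (and the two forward diagonals) so each pair is counted once.
From row 0: 0 unlike of 10 pairs (running 0/10).
From row 1: 2 unlike of 4 pairs (running 2/14).
From row 2: 4 unlike of 6 pairs (running 6/20).
From row 3: 2 unlike of 10 pairs (running 8/30).
From row 4: 0 unlike of 1 pairs (running 8/31).
Total adjacent occupied pairs: 31; unlike-type pairs: 8.
8/31 is already in lowest terms.

8/31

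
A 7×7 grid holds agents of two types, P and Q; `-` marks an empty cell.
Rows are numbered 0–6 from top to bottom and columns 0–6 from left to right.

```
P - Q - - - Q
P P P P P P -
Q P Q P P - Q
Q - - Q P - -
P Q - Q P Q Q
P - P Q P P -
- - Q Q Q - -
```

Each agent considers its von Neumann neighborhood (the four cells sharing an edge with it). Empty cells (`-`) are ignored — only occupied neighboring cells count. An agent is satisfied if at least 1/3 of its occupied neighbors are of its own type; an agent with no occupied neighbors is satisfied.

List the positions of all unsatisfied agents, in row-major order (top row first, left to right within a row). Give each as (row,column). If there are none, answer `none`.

(0,0)P 1/1 satisfied
(0,2)Q 0/1 not
(0,6)Q 0/0 satisfied
(1,0)P 2/3 satisfied
(1,1)P 3/3 satisfied
(1,2)P 2/4 satisfied
(1,3)P 3/3 satisfied
(1,4)P 3/3 satisfied
(1,5)P 1/1 satisfied
(2,0)Q 1/3 satisfied
(2,1)P 1/3 satisfied
(2,2)Q 0/3 not
(2,3)P 2/4 satisfied
(2,4)P 3/3 satisfied
(2,6)Q 0/0 satisfied
(3,0)Q 1/2 satisfied
(3,3)Q 1/3 satisfied
(3,4)P 2/3 satisfied
(4,0)P 1/3 satisfied
(4,1)Q 0/1 not
(4,3)Q 2/3 satisfied
(4,4)P 2/4 satisfied
(4,5)Q 1/3 satisfied
(4,6)Q 1/1 satisfied
(5,0)P 1/1 satisfied
(5,2)P 0/2 not
(5,3)Q 2/4 satisfied
(5,4)P 2/4 satisfied
(5,5)P 1/2 satisfied
(6,2)Q 1/2 satisfied
(6,3)Q 3/3 satisfied
(6,4)Q 1/2 satisfied

(0,2), (2,2), (4,1), (5,2)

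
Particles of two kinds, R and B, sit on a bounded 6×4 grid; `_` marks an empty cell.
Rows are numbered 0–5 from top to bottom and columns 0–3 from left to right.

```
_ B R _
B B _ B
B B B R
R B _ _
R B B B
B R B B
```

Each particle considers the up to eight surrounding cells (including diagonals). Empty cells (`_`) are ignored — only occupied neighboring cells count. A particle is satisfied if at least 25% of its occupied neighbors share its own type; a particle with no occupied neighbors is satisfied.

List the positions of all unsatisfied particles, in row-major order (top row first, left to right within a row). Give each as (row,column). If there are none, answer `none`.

(0,2), (2,3), (3,0), (5,1)

Row 0: (0,1)B 2/3 ✓ · (0,2)R 0/3 ✗
Row 1: (1,0)B 4/4 ✓ · (1,1)B 5/6 ✓ · (1,3)B 1/3 ✓
Row 2: (2,0)B 4/5 ✓ · (2,1)B 5/6 ✓ · (2,2)B 4/5 ✓ · (2,3)R 0/2 ✗
Row 3: (3,0)R 1/5 ✗ · (3,1)B 5/7 ✓
Row 4: (4,0)R 2/5 ✓ · (4,1)B 4/7 ✓ · (4,2)B 5/6 ✓ · (4,3)B 3/3 ✓
Row 5: (5,0)B 1/3 ✓ · (5,1)R 1/5 ✗ · (5,2)B 4/5 ✓ · (5,3)B 3/3 ✓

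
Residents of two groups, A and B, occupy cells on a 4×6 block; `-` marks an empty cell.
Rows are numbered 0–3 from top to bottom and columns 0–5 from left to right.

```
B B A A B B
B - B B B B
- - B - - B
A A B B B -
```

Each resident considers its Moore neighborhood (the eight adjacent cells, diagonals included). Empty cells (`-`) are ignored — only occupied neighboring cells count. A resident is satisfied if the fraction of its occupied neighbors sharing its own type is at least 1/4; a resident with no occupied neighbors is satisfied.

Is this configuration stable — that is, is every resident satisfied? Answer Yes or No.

Row 0: (0,0)B 2/2 ✓ · (0,1)B 3/4 ✓ · (0,2)A 1/4 ✓ · (0,3)A 1/5 ✗ · (0,4)B 4/5 ✓ · (0,5)B 3/3 ✓
Row 1: (1,0)B 2/2 ✓ · (1,2)B 3/5 ✓ · (1,3)B 4/6 ✓ · (1,4)B 5/6 ✓ · (1,5)B 4/4 ✓
Row 2: (2,2)B 4/5 ✓ · (2,5)B 3/3 ✓
Row 3: (3,0)A 1/1 ✓ · (3,1)A 1/3 ✓ · (3,2)B 2/3 ✓ · (3,3)B 3/3 ✓ · (3,4)B 2/2 ✓
For instance (0,3) has only 1/5 same-type neighbors, below 1/4.

No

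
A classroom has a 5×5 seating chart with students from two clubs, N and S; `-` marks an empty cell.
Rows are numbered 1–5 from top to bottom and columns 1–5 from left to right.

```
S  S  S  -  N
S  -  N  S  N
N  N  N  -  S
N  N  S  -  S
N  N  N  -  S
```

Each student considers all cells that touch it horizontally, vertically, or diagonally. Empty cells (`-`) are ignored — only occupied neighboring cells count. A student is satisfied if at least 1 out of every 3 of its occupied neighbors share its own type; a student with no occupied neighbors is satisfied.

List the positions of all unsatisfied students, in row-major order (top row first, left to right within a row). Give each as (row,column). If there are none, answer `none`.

(4,3)

Row 1: (1,1)S 2/2 ✓ · (1,2)S 3/4 ✓ · (1,3)S 2/3 ✓ · (1,5)N 1/2 ✓
Row 2: (2,1)S 2/4 ✓ · (2,3)N 2/5 ✓ · (2,4)S 2/6 ✓ · (2,5)N 1/3 ✓
Row 3: (3,1)N 3/4 ✓ · (3,2)N 5/7 ✓ · (3,3)N 3/5 ✓ · (3,5)S 2/3 ✓
Row 4: (4,1)N 5/5 ✓ · (4,2)N 7/8 ✓ · (4,3)S 0/5 ✗ · (4,5)S 2/2 ✓
Row 5: (5,1)N 3/3 ✓ · (5,2)N 4/5 ✓ · (5,3)N 2/3 ✓ · (5,5)S 1/1 ✓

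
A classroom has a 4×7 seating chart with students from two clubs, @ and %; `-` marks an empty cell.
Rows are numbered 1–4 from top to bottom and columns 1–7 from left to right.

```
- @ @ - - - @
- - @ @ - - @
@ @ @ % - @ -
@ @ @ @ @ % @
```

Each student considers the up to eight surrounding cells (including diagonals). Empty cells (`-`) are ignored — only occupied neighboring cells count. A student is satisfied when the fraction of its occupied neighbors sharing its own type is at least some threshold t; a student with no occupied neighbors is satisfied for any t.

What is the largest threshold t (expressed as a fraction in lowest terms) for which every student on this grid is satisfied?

Row 1: (1,2)@ 2/2 · (1,3)@ 3/3 · (1,7)@ 1/1
Row 2: (2,3)@ 5/6 · (2,4)@ 3/4 · (2,7)@ 2/2
Row 3: (3,1)@ 3/3 · (3,2)@ 6/6 · (3,3)@ 6/7 · (3,4)% 0/6 · (3,6)@ 3/4
Row 4: (4,1)@ 3/3 · (4,2)@ 5/5 · (4,3)@ 4/5 · (4,4)@ 3/4 · (4,5)@ 2/4 · (4,6)% 0/3 · (4,7)@ 1/2
The smallest same-type fraction is 0/6 at (3,4), which reduces to 0/1. Any threshold above that leaves this student unsatisfied.

0/1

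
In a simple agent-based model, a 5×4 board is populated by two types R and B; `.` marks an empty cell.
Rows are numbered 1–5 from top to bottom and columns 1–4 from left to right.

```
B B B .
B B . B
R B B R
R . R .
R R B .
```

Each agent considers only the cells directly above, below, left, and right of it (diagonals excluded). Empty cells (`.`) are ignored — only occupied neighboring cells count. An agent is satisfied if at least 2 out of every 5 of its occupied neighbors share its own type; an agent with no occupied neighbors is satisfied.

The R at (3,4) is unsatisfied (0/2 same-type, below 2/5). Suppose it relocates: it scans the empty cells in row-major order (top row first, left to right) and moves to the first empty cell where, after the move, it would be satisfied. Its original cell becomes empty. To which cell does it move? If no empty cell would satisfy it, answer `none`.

Vacating (3,4). Empty cells in order:
  (1,4): 0/2 same-type → still unsatisfied.
  (2,3): 0/4 same-type → still unsatisfied.
  (4,2): 3/4 same-type → satisfied — stop here.

(4,2)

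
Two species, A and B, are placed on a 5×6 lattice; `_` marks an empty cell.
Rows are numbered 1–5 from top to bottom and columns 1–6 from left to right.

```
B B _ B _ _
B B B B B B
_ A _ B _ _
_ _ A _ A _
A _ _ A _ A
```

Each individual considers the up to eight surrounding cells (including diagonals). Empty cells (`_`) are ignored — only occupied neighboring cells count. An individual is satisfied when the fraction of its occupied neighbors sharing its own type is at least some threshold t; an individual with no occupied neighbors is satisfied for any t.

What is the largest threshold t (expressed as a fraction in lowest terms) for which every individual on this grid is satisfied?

1/4

Row 1: (1,1)B 3/3 · (1,2)B 4/4 · (1,4)B 3/3
Row 2: (2,1)B 3/4 · (2,2)B 4/5 · (2,3)B 5/6 · (2,4)B 4/4 · (2,5)B 4/4 · (2,6)B 1/1
Row 3: (3,2)A 1/4 · (3,4)B 3/5
Row 4: (4,3)A 2/3 · (4,5)A 2/3
Row 5: (5,1)A — no occupied neighbors · (5,4)A 2/2 · (5,6)A 1/1
The smallest same-type fraction is 1/4 at (3,2), which reduces to 1/4. Any threshold above that leaves this individual unsatisfied.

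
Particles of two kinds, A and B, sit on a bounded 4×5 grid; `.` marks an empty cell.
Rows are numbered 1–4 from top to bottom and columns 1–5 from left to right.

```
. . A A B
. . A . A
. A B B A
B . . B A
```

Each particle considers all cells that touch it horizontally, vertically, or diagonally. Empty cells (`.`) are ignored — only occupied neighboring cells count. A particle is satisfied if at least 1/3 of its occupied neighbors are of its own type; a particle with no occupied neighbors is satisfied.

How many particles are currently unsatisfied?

2

Row 1: (1,3)A 2/2 ✓ · (1,4)A 3/4 ✓ · (1,5)B 0/2 ✗
Row 2: (2,3)A 3/5 ✓ · (2,5)A 2/4 ✓
Row 3: (3,2)A 1/3 ✓ · (3,3)B 2/4 ✓ · (3,4)B 2/6 ✓ · (3,5)A 2/4 ✓
Row 4: (4,1)B 0/1 ✗ · (4,4)B 2/4 ✓ · (4,5)A 1/3 ✓
Unsatisfied: (1,5), (4,1) — 2 in total.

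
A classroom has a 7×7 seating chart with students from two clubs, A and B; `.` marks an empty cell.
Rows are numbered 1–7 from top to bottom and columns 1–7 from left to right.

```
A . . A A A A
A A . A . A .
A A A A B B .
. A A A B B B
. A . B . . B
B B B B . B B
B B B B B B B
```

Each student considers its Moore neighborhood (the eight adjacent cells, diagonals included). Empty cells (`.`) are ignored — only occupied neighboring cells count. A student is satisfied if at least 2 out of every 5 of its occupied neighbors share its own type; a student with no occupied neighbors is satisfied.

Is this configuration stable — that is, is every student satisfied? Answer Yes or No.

Row 1: (1,1)A 2/2 ok · (1,4)A 2/2 ok · (1,5)A 4/4 ok · (1,6)A 3/3 ok · (1,7)A 2/2 ok
Row 2: (2,1)A 4/4 ok · (2,2)A 5/5 ok · (2,4)A 4/5 ok · (2,6)A 3/5 ok
Row 3: (3,1)A 4/4 ok · (3,2)A 6/6 ok · (3,3)A 7/7 ok · (3,4)A 4/6 ok · (3,5)B 3/7 ok · (3,6)B 4/5 ok
Row 4: (4,2)A 5/5 ok · (4,3)A 6/7 ok · (4,4)A 3/6 ok · (4,5)B 4/6 ok · (4,6)B 5/5 ok · (4,7)B 3/3 ok
Row 5: (5,2)A 2/5 ok · (5,4)B 3/5 ok · (5,7)B 4/4 ok
Row 6: (6,1)B 3/4 ok · (6,2)B 5/6 ok · (6,3)B 6/7 ok · (6,4)B 5/5 ok · (6,6)B 5/5 ok · (6,7)B 4/4 ok
Row 7: (7,1)B 3/3 ok · (7,2)B 5/5 ok · (7,3)B 5/5 ok · (7,4)B 4/4 ok · (7,5)B 4/4 ok · (7,6)B 4/4 ok · (7,7)B 3/3 ok
All meet the threshold, so the configuration is stable.

Yes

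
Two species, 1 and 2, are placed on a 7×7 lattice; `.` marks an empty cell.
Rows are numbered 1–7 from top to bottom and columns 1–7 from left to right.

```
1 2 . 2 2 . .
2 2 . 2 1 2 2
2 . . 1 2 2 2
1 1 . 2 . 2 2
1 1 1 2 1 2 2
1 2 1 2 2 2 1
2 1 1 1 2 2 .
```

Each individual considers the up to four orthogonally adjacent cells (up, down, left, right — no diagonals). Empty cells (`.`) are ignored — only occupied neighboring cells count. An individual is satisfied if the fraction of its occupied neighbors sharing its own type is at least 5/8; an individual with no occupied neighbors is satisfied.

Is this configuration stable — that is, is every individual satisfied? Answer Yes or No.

Row 1: (1,1)1 0/2 not · (1,2)2 1/2 not · (1,4)2 2/2 satisfied · (1,5)2 1/2 not
Row 2: (2,1)2 2/3 satisfied · (2,2)2 2/2 satisfied · (2,4)2 1/3 not · (2,5)1 0/4 not · (2,6)2 2/3 satisfied · (2,7)2 2/2 satisfied
Row 3: (3,1)2 1/2 not · (3,4)1 0/3 not · (3,5)2 1/3 not · (3,6)2 4/4 satisfied · (3,7)2 3/3 satisfied
Row 4: (4,1)1 2/3 satisfied · (4,2)1 2/2 satisfied · (4,4)2 1/2 not · (4,6)2 3/3 satisfied · (4,7)2 3/3 satisfied
Row 5: (5,1)1 3/3 satisfied · (5,2)1 3/4 satisfied · (5,3)1 2/3 satisfied · (5,4)2 2/4 not · (5,5)1 0/3 not · (5,6)2 3/4 satisfied · (5,7)2 2/3 satisfied
Row 6: (6,1)1 1/3 not · (6,2)2 0/4 not · (6,3)1 2/4 not · (6,4)2 2/4 not · (6,5)2 3/4 satisfied · (6,6)2 3/4 satisfied · (6,7)1 0/2 not
Row 7: (7,1)2 0/2 not · (7,2)1 1/3 not · (7,3)1 3/3 satisfied · (7,4)1 1/3 not · (7,5)2 2/3 satisfied · (7,6)2 2/2 satisfied
For instance (1,1) has only 0/2 same-type neighbors, below 5/8.

No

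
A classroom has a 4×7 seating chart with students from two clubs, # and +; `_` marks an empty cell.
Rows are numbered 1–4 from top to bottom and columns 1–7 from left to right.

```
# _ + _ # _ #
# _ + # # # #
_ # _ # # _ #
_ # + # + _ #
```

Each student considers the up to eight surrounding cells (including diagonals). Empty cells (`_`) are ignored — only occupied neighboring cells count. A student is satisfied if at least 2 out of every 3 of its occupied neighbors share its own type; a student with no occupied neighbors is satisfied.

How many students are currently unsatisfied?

8

(1,1)# 1/1 ✓
(1,3)+ 1/2 ✗
(1,5)# 3/3 ✓
(1,7)# 2/2 ✓
(2,1)# 2/2 ✓
(2,3)+ 1/4 ✗
(2,4)# 4/6 ✓
(2,5)# 5/5 ✓
(2,6)# 6/6 ✓
(2,7)# 3/3 ✓
(3,2)# 2/4 ✗
(3,4)# 4/7 ✗
(3,5)# 5/6 ✓
(3,7)# 3/3 ✓
(4,2)# 1/2 ✗
(4,3)+ 0/4 ✗
(4,4)# 2/4 ✗
(4,5)+ 0/3 ✗
(4,7)# 1/1 ✓
Unsatisfied: (1,3), (2,3), (3,2), (3,4), (4,2), (4,3), (4,4), (4,5) — 8 in total.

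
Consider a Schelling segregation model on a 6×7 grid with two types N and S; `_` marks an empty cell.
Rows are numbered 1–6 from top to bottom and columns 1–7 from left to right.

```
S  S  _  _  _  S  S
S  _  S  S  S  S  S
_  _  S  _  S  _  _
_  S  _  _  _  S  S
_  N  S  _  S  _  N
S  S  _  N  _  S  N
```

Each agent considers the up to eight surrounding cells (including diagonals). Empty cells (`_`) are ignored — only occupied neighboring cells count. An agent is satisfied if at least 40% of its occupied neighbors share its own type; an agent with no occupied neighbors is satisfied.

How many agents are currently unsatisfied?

(1,1)S 2/2 ✓
(1,2)S 3/3 ✓
(1,6)S 4/4 ✓
(1,7)S 3/3 ✓
(2,1)S 2/2 ✓
(2,3)S 3/3 ✓
(2,4)S 4/4 ✓
(2,5)S 4/4 ✓
(2,6)S 5/5 ✓
(2,7)S 3/3 ✓
(3,3)S 3/3 ✓
(3,5)S 4/4 ✓
(4,2)S 2/3 ✓
(4,6)S 3/4 ✓
(4,7)S 1/2 ✓
(5,2)N 0/4 ✗
(5,3)S 2/4 ✓
(5,5)S 2/3 ✓
(5,7)N 1/4 ✗
(6,1)S 1/2 ✓
(6,2)S 2/3 ✓
(6,4)N 0/2 ✗
(6,6)S 1/3 ✗
(6,7)N 1/2 ✓
Unsatisfied: (5,2), (5,7), (6,4), (6,6) — 4 in total.

4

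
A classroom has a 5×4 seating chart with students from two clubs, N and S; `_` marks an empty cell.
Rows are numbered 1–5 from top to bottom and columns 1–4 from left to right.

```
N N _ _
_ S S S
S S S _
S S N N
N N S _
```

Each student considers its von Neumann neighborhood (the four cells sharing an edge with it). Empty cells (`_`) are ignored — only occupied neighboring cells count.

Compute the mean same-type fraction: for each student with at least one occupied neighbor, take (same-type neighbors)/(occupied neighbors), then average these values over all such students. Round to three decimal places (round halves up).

0.672

Row 1: (1,1)N 1/1 · (1,2)N 1/2
Row 2: (2,2)S 2/3 · (2,3)S 3/3 · (2,4)S 1/1
Row 3: (3,1)S 2/2 · (3,2)S 4/4 · (3,3)S 2/3
Row 4: (4,1)S 2/3 · (4,2)S 2/4 · (4,3)N 1/4 · (4,4)N 1/1
Row 5: (5,1)N 1/2 · (5,2)N 1/3 · (5,3)S 0/2
Sum over 15 students: 1/1 + 1/2 + 2/3 + 3/3 + 1/1 + 2/2 + 4/4 + 2/3 + 2/3 + 2/4 + 1/4 + 1/1 + 1/2 + 1/3 + 0/2 = 121/12; mean = 121/12 ÷ 15 = 121/180 = 0.672222… → 0.672.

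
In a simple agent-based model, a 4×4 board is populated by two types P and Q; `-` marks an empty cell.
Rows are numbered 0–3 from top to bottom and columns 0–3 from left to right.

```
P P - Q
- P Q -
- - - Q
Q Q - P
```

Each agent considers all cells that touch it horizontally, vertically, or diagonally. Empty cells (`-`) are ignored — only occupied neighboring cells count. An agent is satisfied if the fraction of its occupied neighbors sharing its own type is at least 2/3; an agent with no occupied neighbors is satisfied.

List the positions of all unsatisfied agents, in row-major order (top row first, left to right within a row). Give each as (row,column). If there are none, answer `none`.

(0,0)P 2/2 ✓
(0,1)P 2/3 ✓
(0,3)Q 1/1 ✓
(1,1)P 2/3 ✓
(1,2)Q 2/4 ✗
(2,3)Q 1/2 ✗
(3,0)Q 1/1 ✓
(3,1)Q 1/1 ✓
(3,3)P 0/1 ✗

(1,2), (2,3), (3,3)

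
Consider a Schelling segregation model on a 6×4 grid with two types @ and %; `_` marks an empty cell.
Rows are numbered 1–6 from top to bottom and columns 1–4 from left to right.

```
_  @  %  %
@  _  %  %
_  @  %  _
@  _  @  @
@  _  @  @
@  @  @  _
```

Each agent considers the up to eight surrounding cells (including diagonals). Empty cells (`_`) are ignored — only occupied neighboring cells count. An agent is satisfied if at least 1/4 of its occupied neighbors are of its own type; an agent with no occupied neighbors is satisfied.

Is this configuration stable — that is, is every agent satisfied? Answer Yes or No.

Row 1: (1,2)@ 1/3 satisfied · (1,3)% 3/4 satisfied · (1,4)% 3/3 satisfied
Row 2: (2,1)@ 2/2 satisfied · (2,3)% 4/6 satisfied · (2,4)% 4/4 satisfied
Row 3: (3,2)@ 3/5 satisfied · (3,3)% 2/5 satisfied
Row 4: (4,1)@ 2/2 satisfied · (4,3)@ 4/5 satisfied · (4,4)@ 3/4 satisfied
Row 5: (5,1)@ 3/3 satisfied · (5,3)@ 5/5 satisfied · (5,4)@ 4/4 satisfied
Row 6: (6,1)@ 2/2 satisfied · (6,2)@ 4/4 satisfied · (6,3)@ 3/3 satisfied
All meet the threshold, so the configuration is stable.

Yes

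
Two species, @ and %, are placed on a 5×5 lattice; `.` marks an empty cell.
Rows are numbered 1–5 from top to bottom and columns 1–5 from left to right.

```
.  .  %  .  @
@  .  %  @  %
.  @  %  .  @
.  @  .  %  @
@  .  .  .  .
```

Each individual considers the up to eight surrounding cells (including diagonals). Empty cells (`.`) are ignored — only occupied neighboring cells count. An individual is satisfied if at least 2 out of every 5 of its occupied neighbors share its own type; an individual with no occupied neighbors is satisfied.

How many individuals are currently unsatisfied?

(1,3)% 1/2 satisfied
(1,5)@ 1/2 satisfied
(2,1)@ 1/1 satisfied
(2,3)% 2/4 satisfied
(2,4)@ 2/6 not
(2,5)% 0/3 not
(3,2)@ 2/4 satisfied
(3,3)% 2/5 satisfied
(3,5)@ 2/4 satisfied
(4,2)@ 2/3 satisfied
(4,4)% 1/3 not
(4,5)@ 1/2 satisfied
(5,1)@ 1/1 satisfied
Unsatisfied: (2,4), (2,5), (4,4) — 3 in total.

3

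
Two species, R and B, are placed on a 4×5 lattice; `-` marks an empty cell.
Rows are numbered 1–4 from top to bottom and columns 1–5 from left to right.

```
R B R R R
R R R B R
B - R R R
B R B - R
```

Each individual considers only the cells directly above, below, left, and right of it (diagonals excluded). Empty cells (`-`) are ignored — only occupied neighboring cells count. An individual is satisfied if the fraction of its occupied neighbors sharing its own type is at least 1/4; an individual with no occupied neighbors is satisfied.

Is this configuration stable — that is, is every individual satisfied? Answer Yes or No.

Row 1: (1,1)R 1/2 satisfied · (1,2)B 0/3 not · (1,3)R 2/3 satisfied · (1,4)R 2/3 satisfied · (1,5)R 2/2 satisfied
Row 2: (2,1)R 2/3 satisfied · (2,2)R 2/3 satisfied · (2,3)R 3/4 satisfied · (2,4)B 0/4 not · (2,5)R 2/3 satisfied
Row 3: (3,1)B 1/2 satisfied · (3,3)R 2/3 satisfied · (3,4)R 2/3 satisfied · (3,5)R 3/3 satisfied
Row 4: (4,1)B 1/2 satisfied · (4,2)R 0/2 not · (4,3)B 0/2 not · (4,5)R 1/1 satisfied
For instance (1,2) has only 0/3 same-type neighbors, below 1/4.

No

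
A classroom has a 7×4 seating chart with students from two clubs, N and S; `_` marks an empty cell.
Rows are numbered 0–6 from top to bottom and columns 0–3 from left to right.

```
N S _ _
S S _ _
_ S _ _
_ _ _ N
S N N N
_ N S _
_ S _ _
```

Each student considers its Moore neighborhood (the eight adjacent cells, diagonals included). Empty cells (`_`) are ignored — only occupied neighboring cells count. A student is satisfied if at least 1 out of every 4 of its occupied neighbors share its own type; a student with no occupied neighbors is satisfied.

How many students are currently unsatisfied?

Row 0: (0,0)N 0/3 not · (0,1)S 2/3 satisfied
Row 1: (1,0)S 3/4 satisfied · (1,1)S 3/4 satisfied
Row 2: (2,1)S 2/2 satisfied
Row 3: (3,3)N 2/2 satisfied
Row 4: (4,0)S 0/2 not · (4,1)N 2/4 satisfied · (4,2)N 4/5 satisfied · (4,3)N 2/3 satisfied
Row 5: (5,1)N 2/5 satisfied · (5,2)S 1/5 not
Row 6: (6,1)S 1/2 satisfied
Unsatisfied: (0,0), (4,0), (5,2) — 3 in total.

3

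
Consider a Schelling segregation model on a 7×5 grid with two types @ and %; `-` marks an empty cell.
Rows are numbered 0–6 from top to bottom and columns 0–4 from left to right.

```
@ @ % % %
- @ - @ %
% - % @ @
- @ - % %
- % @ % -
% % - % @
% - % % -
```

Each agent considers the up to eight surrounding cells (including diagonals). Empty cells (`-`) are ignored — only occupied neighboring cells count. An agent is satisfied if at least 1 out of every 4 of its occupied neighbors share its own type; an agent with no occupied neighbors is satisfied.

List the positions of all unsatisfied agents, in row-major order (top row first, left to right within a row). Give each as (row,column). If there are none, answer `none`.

Row 0: (0,0)@ 2/2 ok · (0,1)@ 2/3 ok · (0,2)% 1/4 ok · (0,3)% 3/4 ok · (0,4)% 2/3 ok
Row 1: (1,1)@ 2/5 ok · (1,3)@ 2/7 ok · (1,4)% 2/5 ok
Row 2: (2,0)% 0/2 unhappy · (2,2)% 1/5 unhappy · (2,3)@ 2/6 ok · (2,4)@ 2/5 ok
Row 3: (3,1)@ 1/4 ok · (3,3)% 3/6 ok · (3,4)% 2/4 ok
Row 4: (4,1)% 2/4 ok · (4,2)@ 1/6 unhappy · (4,3)% 3/5 ok
Row 5: (5,0)% 3/3 ok · (5,1)% 4/5 ok · (5,3)% 3/5 ok · (5,4)@ 0/3 unhappy
Row 6: (6,0)% 2/2 ok · (6,2)% 3/3 ok · (6,3)% 2/3 ok

(2,0), (2,2), (4,2), (5,4)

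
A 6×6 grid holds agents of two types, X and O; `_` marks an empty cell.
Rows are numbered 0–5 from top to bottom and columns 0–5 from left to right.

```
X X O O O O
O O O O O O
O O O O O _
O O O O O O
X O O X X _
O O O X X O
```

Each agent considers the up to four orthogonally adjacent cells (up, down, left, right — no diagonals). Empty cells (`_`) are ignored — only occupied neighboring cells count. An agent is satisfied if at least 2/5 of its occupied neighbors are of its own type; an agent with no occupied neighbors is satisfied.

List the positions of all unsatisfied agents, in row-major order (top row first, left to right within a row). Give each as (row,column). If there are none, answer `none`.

(0,0)X 1/2 satisfied
(0,1)X 1/3 not
(0,2)O 2/3 satisfied
(0,3)O 3/3 satisfied
(0,4)O 3/3 satisfied
(0,5)O 2/2 satisfied
(1,0)O 2/3 satisfied
(1,1)O 3/4 satisfied
(1,2)O 4/4 satisfied
(1,3)O 4/4 satisfied
(1,4)O 4/4 satisfied
(1,5)O 2/2 satisfied
(2,0)O 3/3 satisfied
(2,1)O 4/4 satisfied
(2,2)O 4/4 satisfied
(2,3)O 4/4 satisfied
(2,4)O 3/3 satisfied
(3,0)O 2/3 satisfied
(3,1)O 4/4 satisfied
(3,2)O 4/4 satisfied
(3,3)O 3/4 satisfied
(3,4)O 3/4 satisfied
(3,5)O 1/1 satisfied
(4,0)X 0/3 not
(4,1)O 3/4 satisfied
(4,2)O 3/4 satisfied
(4,3)X 2/4 satisfied
(4,4)X 2/3 satisfied
(5,0)O 1/2 satisfied
(5,1)O 3/3 satisfied
(5,2)O 2/3 satisfied
(5,3)X 2/3 satisfied
(5,4)X 2/3 satisfied
(5,5)O 0/1 not

(0,1), (4,0), (5,5)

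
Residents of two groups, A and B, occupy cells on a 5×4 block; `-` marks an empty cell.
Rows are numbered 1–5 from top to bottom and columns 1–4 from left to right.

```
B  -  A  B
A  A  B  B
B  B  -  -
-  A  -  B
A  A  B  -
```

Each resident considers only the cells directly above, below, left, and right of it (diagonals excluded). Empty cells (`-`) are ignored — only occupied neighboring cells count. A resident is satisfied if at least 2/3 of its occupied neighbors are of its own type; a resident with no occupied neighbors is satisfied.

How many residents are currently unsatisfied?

(1,1)B 0/1 ✗
(1,3)A 0/2 ✗
(1,4)B 1/2 ✗
(2,1)A 1/3 ✗
(2,2)A 1/3 ✗
(2,3)B 1/3 ✗
(2,4)B 2/2 ✓
(3,1)B 1/2 ✗
(3,2)B 1/3 ✗
(4,2)A 1/2 ✗
(4,4)B 0/0 ✓
(5,1)A 1/1 ✓
(5,2)A 2/3 ✓
(5,3)B 0/1 ✗
Unsatisfied: (1,1), (1,3), (1,4), (2,1), (2,2), (2,3), (3,1), (3,2), (4,2), (5,3) — 10 in total.

10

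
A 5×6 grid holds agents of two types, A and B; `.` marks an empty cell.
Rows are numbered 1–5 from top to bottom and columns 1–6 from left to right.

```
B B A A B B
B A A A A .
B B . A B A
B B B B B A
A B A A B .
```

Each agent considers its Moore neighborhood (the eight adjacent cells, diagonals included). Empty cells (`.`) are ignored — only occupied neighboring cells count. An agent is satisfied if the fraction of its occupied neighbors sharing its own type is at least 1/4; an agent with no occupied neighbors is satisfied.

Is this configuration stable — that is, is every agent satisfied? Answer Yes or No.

No

Row 1: (1,1)B 2/3 ok · (1,2)B 2/5 ok · (1,3)A 4/5 ok · (1,4)A 4/5 ok · (1,5)B 1/4 ok · (1,6)B 1/2 ok
Row 2: (2,1)B 4/5 ok · (2,2)A 2/7 ok · (2,3)A 5/7 ok · (2,4)A 5/7 ok · (2,5)A 4/7 ok
Row 3: (3,1)B 4/5 ok · (3,2)B 5/7 ok · (3,4)A 3/7 ok · (3,5)B 2/7 ok · (3,6)A 2/4 ok
Row 4: (4,1)B 4/5 ok · (4,2)B 5/7 ok · (4,3)B 4/7 ok · (4,4)B 4/7 ok · (4,5)B 3/7 ok · (4,6)A 1/4 ok
Row 5: (5,1)A 0/3 unhappy · (5,2)B 3/5 ok · (5,3)A 1/5 unhappy · (5,4)A 1/5 unhappy · (5,5)B 2/4 ok
For instance (5,1) has only 0/3 same-type neighbors, below 1/4.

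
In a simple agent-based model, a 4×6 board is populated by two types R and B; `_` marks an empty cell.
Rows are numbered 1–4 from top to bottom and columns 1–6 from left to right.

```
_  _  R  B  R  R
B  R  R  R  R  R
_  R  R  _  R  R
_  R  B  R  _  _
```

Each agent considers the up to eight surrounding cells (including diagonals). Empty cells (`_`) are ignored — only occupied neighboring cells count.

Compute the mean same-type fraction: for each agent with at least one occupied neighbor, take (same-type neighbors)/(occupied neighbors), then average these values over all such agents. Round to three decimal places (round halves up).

(1,3)R 3/4
(1,4)B 0/5
(1,5)R 4/5
(1,6)R 3/3
(2,1)B 0/2
(2,2)R 4/5
(2,3)R 5/6
(2,4)R 6/7
(2,5)R 6/7
(2,6)R 5/5
(3,2)R 4/6
(3,3)R 6/7
(3,5)R 5/5
(3,6)R 3/3
(4,2)R 2/3
(4,3)B 0/4
(4,4)R 2/3
Sum over 17 agents: 3/4 + 0/5 + 4/5 + 3/3 + 0/2 + 4/5 + 5/6 + 6/7 + 6/7 + 5/5 + 4/6 + 6/7 + 5/5 + 3/3 + 2/3 + 0/4 + 2/3 = 4937/420; mean = 4937/420 ÷ 17 = 4937/7140 = 0.691456… → 0.691.

0.691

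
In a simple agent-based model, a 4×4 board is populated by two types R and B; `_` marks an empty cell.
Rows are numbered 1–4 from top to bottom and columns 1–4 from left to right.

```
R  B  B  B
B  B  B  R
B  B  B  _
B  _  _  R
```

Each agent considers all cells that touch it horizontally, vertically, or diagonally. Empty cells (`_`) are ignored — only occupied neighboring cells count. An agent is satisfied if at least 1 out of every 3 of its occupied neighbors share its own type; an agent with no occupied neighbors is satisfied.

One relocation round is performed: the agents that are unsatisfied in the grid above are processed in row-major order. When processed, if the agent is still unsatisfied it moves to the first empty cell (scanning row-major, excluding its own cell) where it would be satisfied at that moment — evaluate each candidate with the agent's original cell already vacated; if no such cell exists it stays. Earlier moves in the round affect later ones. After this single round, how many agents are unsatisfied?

0

Initially unsatisfied (in order): (1,1), (2,4), (4,4).
  (1,1) → (3,4).
  (2,4) → (4,3).
  (4,4): now satisfied by earlier moves; stays.
Resulting grid:
_ B B B
B B B _
B B B R
B _ R R
All satisfied now.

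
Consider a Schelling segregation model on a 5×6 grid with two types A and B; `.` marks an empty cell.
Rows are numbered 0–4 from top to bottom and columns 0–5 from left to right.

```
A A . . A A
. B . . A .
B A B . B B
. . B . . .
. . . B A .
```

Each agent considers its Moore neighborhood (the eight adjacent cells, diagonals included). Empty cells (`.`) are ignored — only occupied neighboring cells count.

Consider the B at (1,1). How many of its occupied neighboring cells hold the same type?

2

Occupied neighbors of (1,1): (0,0)=A, (0,1)=A, (2,0)=B, (2,1)=A, (2,2)=B.
Same type (B): 2 of 5.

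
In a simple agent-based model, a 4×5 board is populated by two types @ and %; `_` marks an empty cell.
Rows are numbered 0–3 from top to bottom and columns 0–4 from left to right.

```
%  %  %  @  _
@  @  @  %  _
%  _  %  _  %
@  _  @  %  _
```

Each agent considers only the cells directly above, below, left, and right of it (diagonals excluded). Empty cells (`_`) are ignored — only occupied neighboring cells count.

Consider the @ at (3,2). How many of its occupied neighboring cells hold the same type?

0

Occupied neighbors of (3,2): (2,2)=%, (3,3)=%.
Same type (@): 0 of 2.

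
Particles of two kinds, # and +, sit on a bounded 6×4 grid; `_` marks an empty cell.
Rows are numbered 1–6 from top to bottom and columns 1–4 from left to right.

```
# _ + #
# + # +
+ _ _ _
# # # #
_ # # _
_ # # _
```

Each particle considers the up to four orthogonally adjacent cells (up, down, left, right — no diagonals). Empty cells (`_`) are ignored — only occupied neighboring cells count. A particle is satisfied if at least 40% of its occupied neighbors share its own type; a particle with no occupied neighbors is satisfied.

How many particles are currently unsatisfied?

7

Row 1: (1,1)# 1/1 ok · (1,3)+ 0/2 unhappy · (1,4)# 0/2 unhappy
Row 2: (2,1)# 1/3 unhappy · (2,2)+ 0/2 unhappy · (2,3)# 0/3 unhappy · (2,4)+ 0/2 unhappy
Row 3: (3,1)+ 0/2 unhappy
Row 4: (4,1)# 1/2 ok · (4,2)# 3/3 ok · (4,3)# 3/3 ok · (4,4)# 1/1 ok
Row 5: (5,2)# 3/3 ok · (5,3)# 3/3 ok
Row 6: (6,2)# 2/2 ok · (6,3)# 2/2 ok
Unsatisfied: (1,3), (1,4), (2,1), (2,2), (2,3), (2,4), (3,1) — 7 in total.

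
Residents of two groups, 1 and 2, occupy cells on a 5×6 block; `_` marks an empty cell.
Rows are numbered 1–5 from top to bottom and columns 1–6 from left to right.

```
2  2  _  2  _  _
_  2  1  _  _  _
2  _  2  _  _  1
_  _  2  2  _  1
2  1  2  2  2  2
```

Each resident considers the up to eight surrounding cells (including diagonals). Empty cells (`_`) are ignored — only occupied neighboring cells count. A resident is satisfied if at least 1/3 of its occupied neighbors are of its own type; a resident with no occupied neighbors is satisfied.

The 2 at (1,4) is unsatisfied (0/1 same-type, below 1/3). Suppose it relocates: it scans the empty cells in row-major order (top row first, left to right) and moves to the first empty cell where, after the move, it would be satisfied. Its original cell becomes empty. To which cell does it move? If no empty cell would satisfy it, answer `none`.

Vacating (1,4). Empty cells in order:
  (1,3): 2/3 same-type → satisfied — stop here.

(1,3)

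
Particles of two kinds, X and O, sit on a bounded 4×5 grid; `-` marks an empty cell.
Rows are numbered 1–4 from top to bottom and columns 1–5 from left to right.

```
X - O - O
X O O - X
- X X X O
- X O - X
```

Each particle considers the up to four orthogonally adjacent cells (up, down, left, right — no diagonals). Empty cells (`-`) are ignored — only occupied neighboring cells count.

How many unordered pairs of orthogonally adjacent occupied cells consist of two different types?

Scan each occupied cell's neighbors to the right and below so each pair is counted once.
Row 1: X(1,1)–X(2,1)= O(1,3)–O(2,3)= O(1,5)–X(2,5)≠  → 1/3 unlike.
Row 2: X(2,1)–O(2,2)≠ O(2,2)–O(2,3)= O(2,2)–X(3,2)≠ O(2,3)–X(3,3)≠ X(2,5)–O(3,5)≠  → 4/5 unlike.
Row 3: X(3,2)–X(3,3)= X(3,2)–X(4,2)= X(3,3)–X(3,4)= X(3,3)–O(4,3)≠ X(3,4)–O(3,5)≠ O(3,5)–X(4,5)≠  → 3/6 unlike.
Row 4: X(4,2)–O(4,3)≠  → 1/1 unlike.
Total adjacent occupied pairs: 15; unlike-type pairs: 9.

9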